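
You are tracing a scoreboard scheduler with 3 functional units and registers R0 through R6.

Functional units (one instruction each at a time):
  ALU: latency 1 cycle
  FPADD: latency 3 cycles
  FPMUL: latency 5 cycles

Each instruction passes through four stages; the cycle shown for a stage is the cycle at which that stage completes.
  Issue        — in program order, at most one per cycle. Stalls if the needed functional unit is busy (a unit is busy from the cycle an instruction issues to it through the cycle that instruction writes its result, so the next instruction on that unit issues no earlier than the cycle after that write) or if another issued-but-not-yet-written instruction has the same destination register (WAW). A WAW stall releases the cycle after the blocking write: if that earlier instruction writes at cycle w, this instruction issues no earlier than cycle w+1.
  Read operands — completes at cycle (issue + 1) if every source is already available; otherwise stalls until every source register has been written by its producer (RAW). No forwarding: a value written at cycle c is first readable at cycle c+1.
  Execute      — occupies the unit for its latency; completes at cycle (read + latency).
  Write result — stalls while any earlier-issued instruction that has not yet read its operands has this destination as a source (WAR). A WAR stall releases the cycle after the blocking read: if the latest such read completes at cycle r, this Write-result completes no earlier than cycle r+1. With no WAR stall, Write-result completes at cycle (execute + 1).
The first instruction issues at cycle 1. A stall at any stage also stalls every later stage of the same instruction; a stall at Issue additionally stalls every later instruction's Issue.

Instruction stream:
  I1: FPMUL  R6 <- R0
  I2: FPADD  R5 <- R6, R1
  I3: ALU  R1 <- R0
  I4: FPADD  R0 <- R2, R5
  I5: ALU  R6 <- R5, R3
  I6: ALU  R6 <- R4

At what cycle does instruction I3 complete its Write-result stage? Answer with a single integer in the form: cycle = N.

cycle = 10

I1: IS=1 RO=2 EX=7 WR=8
I2: IS=2 RO=9 EX=12 WR=13  [RAW R6: wait I1 write@8]
I3: IS=3 RO=4 EX=5 WR=10  [WAR R1: wait I2 read@9]
I4: IS=14 RO=15 EX=18 WR=19  [struct: FPADD busy until I2 writes@13]
I5: IS=15 RO=16 EX=17 WR=18
I6: IS=19 RO=20 EX=21 WR=22  [struct: ALU busy until I5 writes@18]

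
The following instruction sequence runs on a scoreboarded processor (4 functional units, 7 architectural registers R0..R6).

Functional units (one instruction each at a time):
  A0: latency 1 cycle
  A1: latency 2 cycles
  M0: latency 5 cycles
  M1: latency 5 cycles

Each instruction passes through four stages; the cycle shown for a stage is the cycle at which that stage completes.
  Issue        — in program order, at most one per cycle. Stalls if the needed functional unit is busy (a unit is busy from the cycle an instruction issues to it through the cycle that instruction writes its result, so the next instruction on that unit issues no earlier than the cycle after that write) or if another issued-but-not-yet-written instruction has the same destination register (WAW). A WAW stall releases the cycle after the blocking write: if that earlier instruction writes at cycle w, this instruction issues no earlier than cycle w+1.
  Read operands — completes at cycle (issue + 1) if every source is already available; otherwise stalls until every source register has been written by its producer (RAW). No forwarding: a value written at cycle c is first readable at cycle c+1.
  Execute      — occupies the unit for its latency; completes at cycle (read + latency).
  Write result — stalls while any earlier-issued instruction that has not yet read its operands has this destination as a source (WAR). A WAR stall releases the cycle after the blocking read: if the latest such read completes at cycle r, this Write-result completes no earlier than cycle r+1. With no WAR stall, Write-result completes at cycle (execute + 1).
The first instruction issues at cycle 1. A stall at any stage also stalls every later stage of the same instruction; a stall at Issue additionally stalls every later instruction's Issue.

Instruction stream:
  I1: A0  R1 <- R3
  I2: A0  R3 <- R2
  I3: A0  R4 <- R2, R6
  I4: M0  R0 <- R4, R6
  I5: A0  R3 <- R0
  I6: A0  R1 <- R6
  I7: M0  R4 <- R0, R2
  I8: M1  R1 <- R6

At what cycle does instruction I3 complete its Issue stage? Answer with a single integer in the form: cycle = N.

I1 -> (1, 2, 3, 4)
I2 -> (5, 6, 7, 8)  // struct: A0 busy until I1 writes@4
I3 -> (9, 10, 11, 12)  // struct: A0 busy until I2 writes@8
I4 -> (10, 13, 18, 19)  // RAW R4: wait I3 write@12
I5 -> (13, 20, 21, 22)  // struct: A0 busy until I3 writes@12, RAW R0: wait I4 write@19
I6 -> (23, 24, 25, 26)  // struct: A0 busy until I5 writes@22
I7 -> (24, 25, 30, 31)
I8 -> (27, 28, 33, 34)  // WAW R1: wait I6 write@26

cycle = 9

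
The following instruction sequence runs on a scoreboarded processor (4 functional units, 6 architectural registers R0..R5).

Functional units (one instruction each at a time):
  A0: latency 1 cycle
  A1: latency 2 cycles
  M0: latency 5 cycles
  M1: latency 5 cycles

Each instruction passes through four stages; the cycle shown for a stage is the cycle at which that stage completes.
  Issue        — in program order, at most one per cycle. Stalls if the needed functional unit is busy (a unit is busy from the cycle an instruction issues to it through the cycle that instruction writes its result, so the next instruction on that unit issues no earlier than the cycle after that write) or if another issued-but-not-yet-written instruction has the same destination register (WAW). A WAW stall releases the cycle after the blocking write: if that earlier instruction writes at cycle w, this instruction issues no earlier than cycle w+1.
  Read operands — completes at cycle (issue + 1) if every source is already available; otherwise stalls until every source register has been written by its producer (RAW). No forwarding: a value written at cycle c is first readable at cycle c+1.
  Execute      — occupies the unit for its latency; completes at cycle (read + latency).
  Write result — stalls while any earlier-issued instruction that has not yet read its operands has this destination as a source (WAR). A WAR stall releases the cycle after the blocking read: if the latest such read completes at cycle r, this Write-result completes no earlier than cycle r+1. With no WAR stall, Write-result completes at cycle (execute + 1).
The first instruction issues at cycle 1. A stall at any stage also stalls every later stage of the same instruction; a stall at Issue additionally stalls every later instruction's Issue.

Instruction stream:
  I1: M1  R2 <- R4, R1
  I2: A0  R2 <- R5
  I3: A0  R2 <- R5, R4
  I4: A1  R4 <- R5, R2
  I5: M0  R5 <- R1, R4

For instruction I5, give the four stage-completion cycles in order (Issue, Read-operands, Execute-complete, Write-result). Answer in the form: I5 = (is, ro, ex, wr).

I1  is:1  ro:2  ex:7  wr:8
I2  is:9  ro:10  ex:11  wr:12  — WAW R2: wait I1 write@8
I3  is:13  ro:14  ex:15  wr:16  — struct: A0 busy until I2 writes@12
I4  is:14  ro:17  ex:19  wr:20  — RAW R2: wait I3 write@16
I5  is:15  ro:21  ex:26  wr:27  — RAW R4: wait I4 write@20

I5 = (15, 21, 26, 27)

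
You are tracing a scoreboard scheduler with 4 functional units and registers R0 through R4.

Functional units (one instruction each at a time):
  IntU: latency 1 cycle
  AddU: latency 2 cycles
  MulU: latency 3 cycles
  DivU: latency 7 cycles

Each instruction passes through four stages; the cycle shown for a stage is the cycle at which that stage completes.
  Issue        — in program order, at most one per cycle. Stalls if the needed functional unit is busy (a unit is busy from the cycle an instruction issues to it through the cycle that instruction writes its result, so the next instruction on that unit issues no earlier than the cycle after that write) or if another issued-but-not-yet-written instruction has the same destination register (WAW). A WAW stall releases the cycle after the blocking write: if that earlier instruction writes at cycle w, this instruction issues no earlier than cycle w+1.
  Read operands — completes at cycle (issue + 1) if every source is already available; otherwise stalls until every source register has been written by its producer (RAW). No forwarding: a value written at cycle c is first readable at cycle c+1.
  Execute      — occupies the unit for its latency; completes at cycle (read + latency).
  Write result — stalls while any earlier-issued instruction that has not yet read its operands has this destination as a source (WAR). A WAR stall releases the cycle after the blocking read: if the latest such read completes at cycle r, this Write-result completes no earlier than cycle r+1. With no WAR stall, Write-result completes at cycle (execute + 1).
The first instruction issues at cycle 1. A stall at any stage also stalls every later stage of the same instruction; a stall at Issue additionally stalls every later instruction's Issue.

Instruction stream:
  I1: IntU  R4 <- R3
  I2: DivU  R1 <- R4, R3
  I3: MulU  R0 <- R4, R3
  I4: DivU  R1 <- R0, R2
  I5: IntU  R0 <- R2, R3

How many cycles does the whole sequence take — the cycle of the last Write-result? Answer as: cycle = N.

cycle = 23

[I1] 1/2/3/4
[I2] 2/5/12/13  (RAW R4: wait I1 write@4)
[I3] 3/5/8/9  (RAW R4: wait I1 write@4)
[I4] 14/15/22/23  (struct: DivU busy until I2 writes@13)
[I5] 15/16/17/18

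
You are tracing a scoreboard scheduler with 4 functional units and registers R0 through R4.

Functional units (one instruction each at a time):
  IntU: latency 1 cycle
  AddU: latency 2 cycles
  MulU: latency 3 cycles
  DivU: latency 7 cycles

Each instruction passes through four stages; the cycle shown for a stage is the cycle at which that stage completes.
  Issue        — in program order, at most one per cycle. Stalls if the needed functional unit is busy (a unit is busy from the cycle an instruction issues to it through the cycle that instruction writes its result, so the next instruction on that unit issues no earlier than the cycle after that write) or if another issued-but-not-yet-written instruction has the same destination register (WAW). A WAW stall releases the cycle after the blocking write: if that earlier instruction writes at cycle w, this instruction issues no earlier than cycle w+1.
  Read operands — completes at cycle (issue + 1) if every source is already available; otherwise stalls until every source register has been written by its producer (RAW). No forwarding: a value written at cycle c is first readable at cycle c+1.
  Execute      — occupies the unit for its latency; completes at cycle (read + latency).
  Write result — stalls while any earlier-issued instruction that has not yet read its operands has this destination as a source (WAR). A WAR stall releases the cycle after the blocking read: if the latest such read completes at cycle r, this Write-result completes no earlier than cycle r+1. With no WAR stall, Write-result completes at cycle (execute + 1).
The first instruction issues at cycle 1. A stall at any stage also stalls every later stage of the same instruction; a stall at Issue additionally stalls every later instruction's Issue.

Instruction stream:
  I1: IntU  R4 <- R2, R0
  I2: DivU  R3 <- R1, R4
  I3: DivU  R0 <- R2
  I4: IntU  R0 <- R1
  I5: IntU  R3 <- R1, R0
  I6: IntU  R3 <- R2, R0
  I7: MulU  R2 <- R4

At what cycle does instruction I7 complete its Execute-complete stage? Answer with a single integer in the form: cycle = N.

cycle = 37

1) issue 1, read 2, done 3, write 4
2) issue 2, read 5, done 12, write 13  <RAW R4: wait I1 write@4>
3) issue 14, read 15, done 22, write 23  <struct: DivU busy until I2 writes@13>
4) issue 24, read 25, done 26, write 27  <WAW R0: wait I3 write@23>
5) issue 28, read 29, done 30, write 31  <struct: IntU busy until I4 writes@27>
6) issue 32, read 33, done 34, write 35  <struct: IntU busy until I5 writes@31>
7) issue 33, read 34, done 37, write 38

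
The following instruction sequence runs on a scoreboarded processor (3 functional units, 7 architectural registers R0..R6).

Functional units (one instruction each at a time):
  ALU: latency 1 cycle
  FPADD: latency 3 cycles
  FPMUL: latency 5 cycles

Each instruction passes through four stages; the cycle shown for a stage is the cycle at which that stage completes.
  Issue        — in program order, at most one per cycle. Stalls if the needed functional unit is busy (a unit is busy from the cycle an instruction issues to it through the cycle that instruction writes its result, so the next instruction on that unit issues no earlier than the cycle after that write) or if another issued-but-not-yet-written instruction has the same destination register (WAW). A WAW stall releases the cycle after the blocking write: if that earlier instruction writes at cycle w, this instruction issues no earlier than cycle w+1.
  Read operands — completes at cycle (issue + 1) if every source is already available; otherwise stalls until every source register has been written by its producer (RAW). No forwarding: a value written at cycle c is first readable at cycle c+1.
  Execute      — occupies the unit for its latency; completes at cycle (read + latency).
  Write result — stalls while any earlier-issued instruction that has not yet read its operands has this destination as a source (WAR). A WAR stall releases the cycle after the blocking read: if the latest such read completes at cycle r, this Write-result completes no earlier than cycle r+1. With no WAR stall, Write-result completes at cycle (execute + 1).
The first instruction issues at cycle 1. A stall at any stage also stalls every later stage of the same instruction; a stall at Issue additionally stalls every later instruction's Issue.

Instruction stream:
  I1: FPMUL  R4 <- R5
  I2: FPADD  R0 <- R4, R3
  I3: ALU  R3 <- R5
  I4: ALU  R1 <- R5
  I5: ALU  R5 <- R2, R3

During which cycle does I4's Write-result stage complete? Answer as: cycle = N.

t=1  I1 issues→FPMUL
t=2  I1 reads, I2 issues→FPADD
t=3  I3 issues→ALU
t=4  I3 reads
t=5  I3 exec-done
t=7  I1 exec-done
t=8  I1 writes R4
t=9  I2 reads
t=10  I3 writes R3
t=11  I4 issues→ALU
t=12  I2 exec-done, I4 reads
t=13  I2 writes R0, I4 exec-done
t=14  I4 writes R1
t=15  I5 issues→ALU
t=16  I5 reads
t=17  I5 exec-done
t=18  I5 writes R5

cycle = 14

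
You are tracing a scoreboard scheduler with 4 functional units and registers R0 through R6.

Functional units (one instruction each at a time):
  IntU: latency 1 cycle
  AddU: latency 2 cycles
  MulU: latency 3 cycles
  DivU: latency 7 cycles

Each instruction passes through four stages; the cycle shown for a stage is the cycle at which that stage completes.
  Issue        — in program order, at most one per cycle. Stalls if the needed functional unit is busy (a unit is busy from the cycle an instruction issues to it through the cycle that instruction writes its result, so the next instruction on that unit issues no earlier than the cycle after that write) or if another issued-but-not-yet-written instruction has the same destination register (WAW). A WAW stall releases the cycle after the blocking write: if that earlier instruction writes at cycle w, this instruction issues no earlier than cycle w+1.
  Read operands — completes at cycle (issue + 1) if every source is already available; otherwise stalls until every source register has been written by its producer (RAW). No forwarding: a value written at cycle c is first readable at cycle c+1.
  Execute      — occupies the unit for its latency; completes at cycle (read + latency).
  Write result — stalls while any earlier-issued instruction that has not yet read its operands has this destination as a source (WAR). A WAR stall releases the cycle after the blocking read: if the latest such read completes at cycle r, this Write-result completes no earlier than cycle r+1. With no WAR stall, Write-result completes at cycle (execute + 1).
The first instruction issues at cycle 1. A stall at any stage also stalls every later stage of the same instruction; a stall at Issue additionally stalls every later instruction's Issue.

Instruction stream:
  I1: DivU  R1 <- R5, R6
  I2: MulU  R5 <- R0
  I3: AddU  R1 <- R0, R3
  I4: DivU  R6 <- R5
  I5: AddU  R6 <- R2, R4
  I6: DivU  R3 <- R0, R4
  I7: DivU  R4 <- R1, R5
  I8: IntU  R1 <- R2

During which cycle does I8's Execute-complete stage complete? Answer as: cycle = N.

t=1  I1→DivU
t=2  I1 RO · I2→MulU
t=3  I2 RO
t=6  I2 EX
t=7  I2 WR R5
t=9  I1 EX
t=10  I1 WR R1
t=11  I3→AddU
t=12  I3 RO · I4→DivU
t=13  I4 RO
t=14  I3 EX
t=15  I3 WR R1
t=20  I4 EX
t=21  I4 WR R6
t=22  I5→AddU
t=23  I5 RO · I6→DivU
t=24  I6 RO
t=25  I5 EX
t=26  I5 WR R6
t=31  I6 EX
t=32  I6 WR R3
t=33  I7→DivU
t=34  I7 RO · I8→IntU
t=35  I8 RO
t=36  I8 EX
t=37  I8 WR R1
t=41  I7 EX
t=42  I7 WR R4

cycle = 36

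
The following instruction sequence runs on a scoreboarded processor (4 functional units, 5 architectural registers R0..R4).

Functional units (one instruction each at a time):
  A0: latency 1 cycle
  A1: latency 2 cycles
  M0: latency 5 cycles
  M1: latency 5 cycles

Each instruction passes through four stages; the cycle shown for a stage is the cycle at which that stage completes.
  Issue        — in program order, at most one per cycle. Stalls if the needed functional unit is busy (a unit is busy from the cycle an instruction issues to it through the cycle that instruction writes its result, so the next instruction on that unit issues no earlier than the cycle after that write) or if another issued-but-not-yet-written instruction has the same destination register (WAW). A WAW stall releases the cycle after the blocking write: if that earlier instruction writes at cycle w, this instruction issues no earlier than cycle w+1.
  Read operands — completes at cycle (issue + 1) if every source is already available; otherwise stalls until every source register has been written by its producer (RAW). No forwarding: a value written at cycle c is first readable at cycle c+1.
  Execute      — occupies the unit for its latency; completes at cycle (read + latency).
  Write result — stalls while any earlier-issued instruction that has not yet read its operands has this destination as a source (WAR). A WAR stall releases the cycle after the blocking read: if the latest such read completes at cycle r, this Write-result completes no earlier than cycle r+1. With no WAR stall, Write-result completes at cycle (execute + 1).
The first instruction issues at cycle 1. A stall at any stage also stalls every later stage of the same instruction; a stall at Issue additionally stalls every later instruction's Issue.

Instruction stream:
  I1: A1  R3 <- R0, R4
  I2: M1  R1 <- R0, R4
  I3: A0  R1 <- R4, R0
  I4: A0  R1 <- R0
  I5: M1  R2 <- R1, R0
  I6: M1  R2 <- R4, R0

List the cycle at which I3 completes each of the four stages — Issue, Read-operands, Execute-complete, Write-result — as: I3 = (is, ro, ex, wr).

[1] issue I1 (A1)
[2] I1 read-ops; issue I2 (M1)
[3] I2 read-ops
[4] I1 finished on A1
[5] I1→R3
[8] I2 finished on M1
[9] I2→R1
[10] issue I3 (A0)
[11] I3 read-ops
[12] I3 finished on A0
[13] I3→R1
[14] issue I4 (A0)
[15] I4 read-ops; issue I5 (M1)
[16] I4 finished on A0
[17] I4→R1
[18] I5 read-ops
[23] I5 finished on M1
[24] I5→R2
[25] issue I6 (M1)
[26] I6 read-ops
[31] I6 finished on M1
[32] I6→R2

I3 = (10, 11, 12, 13)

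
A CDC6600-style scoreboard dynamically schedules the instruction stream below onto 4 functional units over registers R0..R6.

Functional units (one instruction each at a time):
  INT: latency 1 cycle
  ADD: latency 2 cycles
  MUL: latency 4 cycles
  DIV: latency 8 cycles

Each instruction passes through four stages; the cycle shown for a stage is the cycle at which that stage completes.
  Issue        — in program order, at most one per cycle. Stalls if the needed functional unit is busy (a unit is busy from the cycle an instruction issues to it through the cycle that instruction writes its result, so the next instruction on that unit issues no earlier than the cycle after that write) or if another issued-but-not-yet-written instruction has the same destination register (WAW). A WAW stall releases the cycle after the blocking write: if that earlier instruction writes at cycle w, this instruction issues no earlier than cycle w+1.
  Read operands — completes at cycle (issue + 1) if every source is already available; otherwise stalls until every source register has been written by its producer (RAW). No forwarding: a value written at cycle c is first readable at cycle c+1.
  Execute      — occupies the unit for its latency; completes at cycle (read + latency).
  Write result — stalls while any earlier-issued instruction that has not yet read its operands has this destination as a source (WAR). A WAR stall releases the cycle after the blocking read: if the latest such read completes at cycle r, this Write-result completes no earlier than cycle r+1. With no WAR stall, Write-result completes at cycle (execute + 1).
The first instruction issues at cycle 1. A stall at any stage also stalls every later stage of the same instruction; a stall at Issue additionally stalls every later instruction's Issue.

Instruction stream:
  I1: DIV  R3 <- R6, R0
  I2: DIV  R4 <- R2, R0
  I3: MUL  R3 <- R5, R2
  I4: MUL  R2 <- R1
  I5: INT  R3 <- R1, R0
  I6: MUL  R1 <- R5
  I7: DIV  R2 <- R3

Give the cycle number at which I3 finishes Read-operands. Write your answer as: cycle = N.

t=1  I1→DIV
t=2  I1 RO
t=10  I1 EX
t=11  I1 WR R3
t=12  I2→DIV
t=13  I2 RO · I3→MUL
t=14  I3 RO
t=18  I3 EX
t=19  I3 WR R3
t=20  I4→MUL
t=21  I2 EX · I4 RO · I5→INT
t=22  I2 WR R4 · I5 RO
t=23  I5 EX
t=24  I5 WR R3
t=25  I4 EX
t=26  I4 WR R2
t=27  I6→MUL
t=28  I6 RO · I7→DIV
t=29  I7 RO
t=32  I6 EX
t=33  I6 WR R1
t=37  I7 EX
t=38  I7 WR R2

cycle = 14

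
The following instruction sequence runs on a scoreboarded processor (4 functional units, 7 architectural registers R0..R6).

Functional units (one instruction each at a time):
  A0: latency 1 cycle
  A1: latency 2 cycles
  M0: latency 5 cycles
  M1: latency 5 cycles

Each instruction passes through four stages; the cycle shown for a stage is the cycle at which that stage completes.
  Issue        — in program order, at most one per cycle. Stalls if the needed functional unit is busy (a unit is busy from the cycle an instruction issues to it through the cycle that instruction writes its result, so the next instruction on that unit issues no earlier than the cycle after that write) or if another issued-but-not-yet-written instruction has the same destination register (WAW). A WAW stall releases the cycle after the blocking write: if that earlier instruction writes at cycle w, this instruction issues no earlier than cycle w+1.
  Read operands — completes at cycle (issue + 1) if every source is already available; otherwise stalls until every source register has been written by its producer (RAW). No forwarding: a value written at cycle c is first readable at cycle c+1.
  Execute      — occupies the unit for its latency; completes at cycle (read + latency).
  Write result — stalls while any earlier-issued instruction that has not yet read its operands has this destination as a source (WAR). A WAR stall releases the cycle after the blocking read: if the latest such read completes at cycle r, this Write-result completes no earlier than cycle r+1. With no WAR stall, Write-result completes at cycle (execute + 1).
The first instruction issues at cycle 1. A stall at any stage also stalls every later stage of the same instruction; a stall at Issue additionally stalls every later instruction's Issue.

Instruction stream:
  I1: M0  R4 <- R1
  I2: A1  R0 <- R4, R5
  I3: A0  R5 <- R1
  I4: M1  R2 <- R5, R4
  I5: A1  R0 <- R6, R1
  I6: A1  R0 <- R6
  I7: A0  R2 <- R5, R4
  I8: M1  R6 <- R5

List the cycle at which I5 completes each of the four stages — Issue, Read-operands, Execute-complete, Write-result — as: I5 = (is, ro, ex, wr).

I5 = (13, 14, 16, 17)

cycle 1: issue I1 (M0)
cycle 2: I1 read-ops · issue I2 (A1)
cycle 3: issue I3 (A0)
cycle 4: I3 read-ops · issue I4 (M1)
cycle 5: I3 finished on A0
cycle 7: I1 finished on M0
cycle 8: I1→R4
cycle 9: I2 read-ops
cycle 10: I3→R5
cycle 11: I2 finished on A1 · I4 read-ops
cycle 12: I2→R0
cycle 13: issue I5 (A1)
cycle 14: I5 read-ops
cycle 16: I4 finished on M1 · I5 finished on A1
cycle 17: I4→R2 · I5→R0
cycle 18: issue I6 (A1)
cycle 19: I6 read-ops · issue I7 (A0)
cycle 20: I7 read-ops · issue I8 (M1)
cycle 21: I6 finished on A1 · I7 finished on A0 · I8 read-ops
cycle 22: I6→R0 · I7→R2
cycle 26: I8 finished on M1
cycle 27: I8→R6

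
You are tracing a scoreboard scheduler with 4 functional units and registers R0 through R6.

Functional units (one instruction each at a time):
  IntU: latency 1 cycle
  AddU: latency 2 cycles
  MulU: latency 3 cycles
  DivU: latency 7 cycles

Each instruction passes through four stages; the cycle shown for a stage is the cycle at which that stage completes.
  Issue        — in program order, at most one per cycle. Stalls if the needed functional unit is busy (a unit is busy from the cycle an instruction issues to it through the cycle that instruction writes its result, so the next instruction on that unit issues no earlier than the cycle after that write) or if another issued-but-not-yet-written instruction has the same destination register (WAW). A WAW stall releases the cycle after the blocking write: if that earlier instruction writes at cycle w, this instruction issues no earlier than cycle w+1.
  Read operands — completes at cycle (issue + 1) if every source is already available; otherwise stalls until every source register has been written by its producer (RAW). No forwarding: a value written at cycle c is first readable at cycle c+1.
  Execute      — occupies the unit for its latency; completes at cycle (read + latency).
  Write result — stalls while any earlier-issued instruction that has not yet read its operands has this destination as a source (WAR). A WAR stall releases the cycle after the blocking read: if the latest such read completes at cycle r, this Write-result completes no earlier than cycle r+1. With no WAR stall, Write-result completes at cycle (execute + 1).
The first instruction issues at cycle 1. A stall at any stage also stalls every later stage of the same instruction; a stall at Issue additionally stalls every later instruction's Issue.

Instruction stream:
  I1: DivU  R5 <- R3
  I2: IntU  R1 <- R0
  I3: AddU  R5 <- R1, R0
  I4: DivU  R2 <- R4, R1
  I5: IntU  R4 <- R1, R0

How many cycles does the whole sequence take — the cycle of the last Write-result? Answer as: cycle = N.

I1: IS=1 RO=2 EX=9 WR=10
I2: IS=2 RO=3 EX=4 WR=5
I3: IS=11 RO=12 EX=14 WR=15  [WAW R5: wait I1 write@10]
I4: IS=12 RO=13 EX=20 WR=21
I5: IS=13 RO=14 EX=15 WR=16

cycle = 21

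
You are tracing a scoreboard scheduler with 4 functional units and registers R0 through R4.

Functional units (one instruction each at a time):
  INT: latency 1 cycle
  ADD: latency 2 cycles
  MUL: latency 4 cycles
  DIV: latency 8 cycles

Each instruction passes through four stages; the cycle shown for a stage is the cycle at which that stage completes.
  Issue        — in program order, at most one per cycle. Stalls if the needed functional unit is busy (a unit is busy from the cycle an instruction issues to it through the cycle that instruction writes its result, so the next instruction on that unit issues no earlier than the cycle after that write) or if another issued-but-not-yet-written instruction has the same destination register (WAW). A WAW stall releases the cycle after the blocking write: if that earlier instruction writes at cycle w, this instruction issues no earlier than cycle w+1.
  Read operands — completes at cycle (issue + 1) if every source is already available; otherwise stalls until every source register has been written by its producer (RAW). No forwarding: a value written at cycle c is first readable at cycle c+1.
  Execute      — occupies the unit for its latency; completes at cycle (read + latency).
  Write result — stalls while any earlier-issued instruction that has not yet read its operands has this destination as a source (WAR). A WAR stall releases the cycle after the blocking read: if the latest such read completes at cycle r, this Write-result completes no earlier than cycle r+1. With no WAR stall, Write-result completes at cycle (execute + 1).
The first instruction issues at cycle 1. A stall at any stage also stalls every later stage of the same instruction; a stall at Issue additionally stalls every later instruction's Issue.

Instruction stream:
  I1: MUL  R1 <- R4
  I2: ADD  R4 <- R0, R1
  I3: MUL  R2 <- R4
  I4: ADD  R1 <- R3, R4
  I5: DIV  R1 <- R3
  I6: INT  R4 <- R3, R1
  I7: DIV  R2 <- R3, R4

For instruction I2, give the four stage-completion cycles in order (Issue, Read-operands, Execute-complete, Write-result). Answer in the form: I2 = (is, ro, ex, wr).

I2 = (2, 8, 10, 11)

t=1  issue I1 (MUL)
t=2  I1 read-ops, issue I2 (ADD)
t=6  I1 finished on MUL
t=7  I1→R1
t=8  I2 read-ops, issue I3 (MUL)
t=10  I2 finished on ADD
t=11  I2→R4
t=12  I3 read-ops, issue I4 (ADD)
t=13  I4 read-ops
t=15  I4 finished on ADD
t=16  I3 finished on MUL, I4→R1
t=17  I3→R2, issue I5 (DIV)
t=18  I5 read-ops, issue I6 (INT)
t=26  I5 finished on DIV
t=27  I5→R1
t=28  I6 read-ops, issue I7 (DIV)
t=29  I6 finished on INT
t=30  I6→R4
t=31  I7 read-ops
t=39  I7 finished on DIV
t=40  I7→R2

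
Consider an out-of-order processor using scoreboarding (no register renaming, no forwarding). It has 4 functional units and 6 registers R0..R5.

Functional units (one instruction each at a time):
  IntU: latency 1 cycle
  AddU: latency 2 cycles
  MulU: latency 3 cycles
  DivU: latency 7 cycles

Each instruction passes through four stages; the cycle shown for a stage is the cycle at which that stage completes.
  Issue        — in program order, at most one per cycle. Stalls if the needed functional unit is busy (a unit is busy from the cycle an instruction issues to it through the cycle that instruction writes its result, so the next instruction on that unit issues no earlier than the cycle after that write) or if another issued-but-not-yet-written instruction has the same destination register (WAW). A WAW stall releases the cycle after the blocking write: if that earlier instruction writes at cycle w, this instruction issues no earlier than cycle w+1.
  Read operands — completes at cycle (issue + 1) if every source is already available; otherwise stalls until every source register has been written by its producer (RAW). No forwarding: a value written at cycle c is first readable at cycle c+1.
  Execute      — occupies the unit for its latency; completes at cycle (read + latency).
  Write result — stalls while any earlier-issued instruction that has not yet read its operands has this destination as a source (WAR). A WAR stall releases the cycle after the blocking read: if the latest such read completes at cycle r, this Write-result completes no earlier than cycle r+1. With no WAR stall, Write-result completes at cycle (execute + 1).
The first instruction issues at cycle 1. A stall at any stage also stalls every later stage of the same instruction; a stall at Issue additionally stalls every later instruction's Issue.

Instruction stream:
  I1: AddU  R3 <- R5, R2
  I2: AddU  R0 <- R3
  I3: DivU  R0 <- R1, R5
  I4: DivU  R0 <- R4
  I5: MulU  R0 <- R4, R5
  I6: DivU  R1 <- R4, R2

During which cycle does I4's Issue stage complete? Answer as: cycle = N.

  I1 | 1 | 2 | 4 | 5
  I2 | 6 | 7 | 9 | 10   struct: AddU busy until I1 writes@5
  I3 | 11 | 12 | 19 | 20   WAW R0: wait I2 write@10
  I4 | 21 | 22 | 29 | 30   struct: DivU busy until I3 writes@20
  I5 | 31 | 32 | 35 | 36   WAW R0: wait I4 write@30
  I6 | 32 | 33 | 40 | 41

cycle = 21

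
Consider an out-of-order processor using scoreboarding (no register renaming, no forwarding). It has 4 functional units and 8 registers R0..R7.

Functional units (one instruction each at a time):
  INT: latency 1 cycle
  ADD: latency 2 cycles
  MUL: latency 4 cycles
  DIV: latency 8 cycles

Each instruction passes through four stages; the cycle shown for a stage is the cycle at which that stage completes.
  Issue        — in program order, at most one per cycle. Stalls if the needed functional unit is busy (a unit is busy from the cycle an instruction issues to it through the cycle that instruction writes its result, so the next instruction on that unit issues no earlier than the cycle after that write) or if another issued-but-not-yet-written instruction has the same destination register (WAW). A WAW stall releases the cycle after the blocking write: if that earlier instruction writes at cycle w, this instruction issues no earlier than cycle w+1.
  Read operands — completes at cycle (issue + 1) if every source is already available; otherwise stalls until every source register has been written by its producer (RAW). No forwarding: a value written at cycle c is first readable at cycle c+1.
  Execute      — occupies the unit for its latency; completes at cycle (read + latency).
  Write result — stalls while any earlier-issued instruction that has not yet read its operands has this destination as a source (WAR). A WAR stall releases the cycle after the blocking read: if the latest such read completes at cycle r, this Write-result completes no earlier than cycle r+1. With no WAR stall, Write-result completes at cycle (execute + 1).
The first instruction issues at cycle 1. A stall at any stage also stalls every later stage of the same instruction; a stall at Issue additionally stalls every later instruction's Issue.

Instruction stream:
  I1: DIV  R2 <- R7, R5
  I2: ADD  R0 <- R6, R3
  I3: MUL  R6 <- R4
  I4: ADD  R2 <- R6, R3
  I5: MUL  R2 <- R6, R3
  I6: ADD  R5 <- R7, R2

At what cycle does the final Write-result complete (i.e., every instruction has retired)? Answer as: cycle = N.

[1] issue I1 (DIV)
[2] I1 read-ops · issue I2 (ADD)
[3] I2 read-ops · issue I3 (MUL)
[4] I3 read-ops
[5] I2 finished on ADD
[6] I2→R0
[8] I3 finished on MUL
[9] I3→R6
[10] I1 finished on DIV
[11] I1→R2
[12] issue I4 (ADD)
[13] I4 read-ops
[15] I4 finished on ADD
[16] I4→R2
[17] issue I5 (MUL)
[18] I5 read-ops · issue I6 (ADD)
[22] I5 finished on MUL
[23] I5→R2
[24] I6 read-ops
[26] I6 finished on ADD
[27] I6→R5

cycle = 27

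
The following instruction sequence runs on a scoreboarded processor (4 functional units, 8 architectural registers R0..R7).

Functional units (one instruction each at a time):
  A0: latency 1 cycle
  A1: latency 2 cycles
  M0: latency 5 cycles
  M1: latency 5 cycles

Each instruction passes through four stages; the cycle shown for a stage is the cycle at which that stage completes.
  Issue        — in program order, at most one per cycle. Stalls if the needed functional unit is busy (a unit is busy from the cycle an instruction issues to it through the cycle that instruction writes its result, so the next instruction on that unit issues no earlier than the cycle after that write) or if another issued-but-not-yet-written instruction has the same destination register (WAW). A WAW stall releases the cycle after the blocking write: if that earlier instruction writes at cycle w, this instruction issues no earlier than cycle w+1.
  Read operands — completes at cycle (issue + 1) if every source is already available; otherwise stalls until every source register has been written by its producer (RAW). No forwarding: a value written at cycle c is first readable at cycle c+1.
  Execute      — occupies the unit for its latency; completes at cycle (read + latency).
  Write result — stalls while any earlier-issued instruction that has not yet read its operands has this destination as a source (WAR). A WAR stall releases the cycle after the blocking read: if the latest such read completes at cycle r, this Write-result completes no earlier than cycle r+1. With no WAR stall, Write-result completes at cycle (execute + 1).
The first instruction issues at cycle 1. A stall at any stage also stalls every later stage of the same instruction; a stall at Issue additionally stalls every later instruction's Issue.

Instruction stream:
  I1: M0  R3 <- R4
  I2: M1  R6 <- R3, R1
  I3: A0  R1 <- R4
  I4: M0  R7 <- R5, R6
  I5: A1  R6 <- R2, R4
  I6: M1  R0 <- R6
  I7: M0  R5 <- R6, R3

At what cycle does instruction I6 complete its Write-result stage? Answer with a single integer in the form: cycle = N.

cycle = 27

I1: IS=1 RO=2 EX=7 WR=8
I2: IS=2 RO=9 EX=14 WR=15  [RAW R3: wait I1 write@8]
I3: IS=3 RO=4 EX=5 WR=10  [WAR R1: wait I2 read@9]
I4: IS=9 RO=16 EX=21 WR=22  [struct: M0 busy until I1 writes@8; RAW R6: wait I2 write@15]
I5: IS=16 RO=17 EX=19 WR=20  [WAW R6: wait I2 write@15]
I6: IS=17 RO=21 EX=26 WR=27  [RAW R6: wait I5 write@20]
I7: IS=23 RO=24 EX=29 WR=30  [struct: M0 busy until I4 writes@22]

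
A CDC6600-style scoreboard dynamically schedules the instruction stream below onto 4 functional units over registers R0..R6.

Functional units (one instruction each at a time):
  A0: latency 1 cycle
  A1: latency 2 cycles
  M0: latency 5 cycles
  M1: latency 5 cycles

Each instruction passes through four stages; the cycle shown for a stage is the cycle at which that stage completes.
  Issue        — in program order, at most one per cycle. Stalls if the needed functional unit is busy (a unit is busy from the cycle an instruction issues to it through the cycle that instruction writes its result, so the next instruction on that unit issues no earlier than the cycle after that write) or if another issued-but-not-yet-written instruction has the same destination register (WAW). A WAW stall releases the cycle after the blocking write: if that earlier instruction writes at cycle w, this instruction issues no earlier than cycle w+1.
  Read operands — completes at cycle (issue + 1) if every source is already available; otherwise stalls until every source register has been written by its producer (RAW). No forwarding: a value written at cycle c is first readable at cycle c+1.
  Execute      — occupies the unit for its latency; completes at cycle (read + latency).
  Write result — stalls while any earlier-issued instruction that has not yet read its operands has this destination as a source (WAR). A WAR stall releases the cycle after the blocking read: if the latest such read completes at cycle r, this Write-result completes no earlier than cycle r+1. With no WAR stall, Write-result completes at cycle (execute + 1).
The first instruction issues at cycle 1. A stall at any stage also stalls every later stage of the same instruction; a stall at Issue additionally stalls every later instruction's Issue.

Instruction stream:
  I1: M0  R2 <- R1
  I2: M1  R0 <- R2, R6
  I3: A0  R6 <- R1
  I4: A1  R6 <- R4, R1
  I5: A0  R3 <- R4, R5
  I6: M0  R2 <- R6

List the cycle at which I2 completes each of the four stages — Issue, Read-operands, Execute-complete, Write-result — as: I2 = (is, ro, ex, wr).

I2 = (2, 9, 14, 15)

I1 -> (1, 2, 7, 8)
I2 -> (2, 9, 14, 15)  // RAW R2: wait I1 write@8
I3 -> (3, 4, 5, 10)  // WAR R6: wait I2 read@9
I4 -> (11, 12, 14, 15)  // WAW R6: wait I3 write@10
I5 -> (12, 13, 14, 15)
I6 -> (13, 16, 21, 22)  // RAW R6: wait I4 write@15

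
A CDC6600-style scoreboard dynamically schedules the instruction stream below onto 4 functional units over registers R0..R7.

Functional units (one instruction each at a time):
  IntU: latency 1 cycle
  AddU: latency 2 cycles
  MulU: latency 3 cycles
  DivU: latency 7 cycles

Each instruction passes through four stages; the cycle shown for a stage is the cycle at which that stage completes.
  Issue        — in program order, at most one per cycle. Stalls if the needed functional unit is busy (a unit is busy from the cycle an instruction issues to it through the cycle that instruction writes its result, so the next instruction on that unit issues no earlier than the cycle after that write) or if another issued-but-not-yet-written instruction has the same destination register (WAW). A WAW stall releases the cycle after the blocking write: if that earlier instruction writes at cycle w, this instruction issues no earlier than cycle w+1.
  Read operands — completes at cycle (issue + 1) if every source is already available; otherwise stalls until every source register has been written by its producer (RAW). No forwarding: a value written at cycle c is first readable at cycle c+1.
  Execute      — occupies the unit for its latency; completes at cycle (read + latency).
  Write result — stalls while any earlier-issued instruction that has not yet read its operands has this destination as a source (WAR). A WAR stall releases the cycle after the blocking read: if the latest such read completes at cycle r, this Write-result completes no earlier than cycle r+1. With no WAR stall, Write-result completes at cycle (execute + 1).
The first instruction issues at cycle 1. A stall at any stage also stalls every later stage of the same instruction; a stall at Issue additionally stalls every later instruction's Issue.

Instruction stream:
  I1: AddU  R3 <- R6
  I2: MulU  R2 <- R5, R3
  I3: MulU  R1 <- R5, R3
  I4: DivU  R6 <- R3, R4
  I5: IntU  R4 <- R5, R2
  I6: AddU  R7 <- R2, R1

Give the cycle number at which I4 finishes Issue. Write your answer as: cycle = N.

t=1  I1→AddU
t=2  I1 RO · I2→MulU
t=4  I1 EX
t=5  I1 WR R3
t=6  I2 RO
t=9  I2 EX
t=10  I2 WR R2
t=11  I3→MulU
t=12  I3 RO · I4→DivU
t=13  I4 RO · I5→IntU
t=14  I5 RO · I6→AddU
t=15  I3 EX · I5 EX
t=16  I3 WR R1 · I5 WR R4
t=17  I6 RO
t=19  I6 EX
t=20  I4 EX · I6 WR R7
t=21  I4 WR R6

cycle = 12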